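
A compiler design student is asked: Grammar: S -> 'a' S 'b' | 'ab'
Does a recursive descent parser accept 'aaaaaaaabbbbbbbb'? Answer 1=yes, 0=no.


Grammar accepts strings of the form a^n b^n (n >= 1)
Word: 'aaaaaaaabbbbbbbb'
Counting: 8 a's and 8 b's
Check: 8 == 8? Yes
Derivation (S -> aSb applied 7 time(s), then S -> ab): S => aSb => aaSbb => aaaSbbb => aaaaSbbbb => aaaaaSbbbbb => aaaaaaSbbbbbb => aaaaaaaSbbbbbbb => aaaaaaaabbbbbbbb
Accepted

1


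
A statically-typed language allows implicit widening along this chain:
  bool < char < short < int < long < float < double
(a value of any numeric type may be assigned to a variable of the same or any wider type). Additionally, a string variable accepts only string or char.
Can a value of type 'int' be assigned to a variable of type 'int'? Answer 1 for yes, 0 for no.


Target variable type: int
Source value type: int
Numeric ranks: int=3, int=3
Widening allowed iff rank(source) <= rank(target): 3 <= 3? Yes
Result: 1

1


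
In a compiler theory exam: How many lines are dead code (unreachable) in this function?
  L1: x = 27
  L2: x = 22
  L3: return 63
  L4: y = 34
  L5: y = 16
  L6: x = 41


Analyzing control flow:
  L1: reachable (before return)
  L2: reachable (before return)
  L3: reachable (return statement)
  L4: DEAD (after return at L3)
  L5: DEAD (after return at L3)
  L6: DEAD (after return at L3)
Return at L3, total lines = 6
Dead lines: L4 through L6
Count: 3

3


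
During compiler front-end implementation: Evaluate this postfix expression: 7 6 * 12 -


Processing tokens left to right:
Push 7, Push 6
Pop 7 and 6, compute 7 * 6 = 42, push 42
Push 12
Pop 42 and 12, compute 42 - 12 = 30, push 30
Stack result: 30

30


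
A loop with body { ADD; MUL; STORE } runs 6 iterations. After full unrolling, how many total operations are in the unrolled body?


Loop body operations: ADD, MUL, STORE (3 ops per iteration)
Unrolling 6 iterations:
  Iteration 1: ADD, MUL, STORE (3 ops)
  Iteration 2: ADD, MUL, STORE (3 ops)
  Iteration 3: ADD, MUL, STORE (3 ops)
  Iteration 4: ADD, MUL, STORE (3 ops)
  Iteration 5: ADD, MUL, STORE (3 ops)
  Iteration 6: ADD, MUL, STORE (3 ops)
Total: 6 iterations * 3 ops/iter = 18 operations

18


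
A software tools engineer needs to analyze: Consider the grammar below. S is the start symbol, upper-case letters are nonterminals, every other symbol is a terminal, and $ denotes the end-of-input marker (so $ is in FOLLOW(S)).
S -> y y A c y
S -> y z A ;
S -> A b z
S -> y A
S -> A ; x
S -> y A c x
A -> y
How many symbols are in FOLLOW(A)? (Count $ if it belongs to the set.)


S is the start symbol and does not occur in any rule body, so FOLLOW(S) = {$}.
Examining every occurrence of A in a rule body:
  S -> y y A c y : A is followed by terminal 'c' -> add 'c'
  S -> y z A ; : A is followed by terminal ';' -> add ';'
  S -> A b z : A is followed by terminal 'b' -> add 'b'
  S -> y A : A is at the right end -> add FOLLOW(S) = {$}
  S -> A ; x : A is followed by terminal ';' -> add ';' (already in the set)
  S -> y A c x : A is followed by terminal 'c' -> add 'c' (already in the set)
  A -> y : A does not occur in the body -> contributes nothing
FOLLOW(A) = {;, b, c, $}
Count: 4

4


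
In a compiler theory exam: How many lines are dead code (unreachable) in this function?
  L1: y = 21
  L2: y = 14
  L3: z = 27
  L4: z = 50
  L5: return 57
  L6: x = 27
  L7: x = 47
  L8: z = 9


Analyzing control flow:
  L1: reachable (before return)
  L2: reachable (before return)
  L3: reachable (before return)
  L4: reachable (before return)
  L5: reachable (return statement)
  L6: DEAD (after return at L5)
  L7: DEAD (after return at L5)
  L8: DEAD (after return at L5)
Return at L5, total lines = 8
Dead lines: L6 through L8
Count: 3

3


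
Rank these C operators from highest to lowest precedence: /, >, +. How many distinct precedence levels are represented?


Looking up precedence for each operator:
  / -> precedence 6
  > -> precedence 4
  + -> precedence 5
Sorted highest to lowest: /, +, >
Distinct precedence values: [6, 5, 4]
Number of distinct levels: 3

3


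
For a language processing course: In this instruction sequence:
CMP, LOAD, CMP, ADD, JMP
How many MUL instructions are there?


Scanning instruction sequence for MUL:
  Position 1: CMP
  Position 2: LOAD
  Position 3: CMP
  Position 4: ADD
  Position 5: JMP
Matches at positions: []
Total MUL count: 0

0


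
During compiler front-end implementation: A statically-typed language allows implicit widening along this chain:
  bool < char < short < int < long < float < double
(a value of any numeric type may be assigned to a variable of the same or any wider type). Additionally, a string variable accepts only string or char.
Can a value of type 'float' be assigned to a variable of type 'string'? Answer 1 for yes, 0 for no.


Target variable type: string
Source value type: float
Rule: string accepts only {string, char}
  source 'float' in {string, char}? No
Result: 0

0


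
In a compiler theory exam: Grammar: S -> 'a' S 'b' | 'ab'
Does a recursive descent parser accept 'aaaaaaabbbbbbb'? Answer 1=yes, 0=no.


Grammar accepts strings of the form a^n b^n (n >= 1)
Word: 'aaaaaaabbbbbbb'
Counting: 7 a's and 7 b's
Check: 7 == 7? Yes
Derivation (S -> aSb applied 6 time(s), then S -> ab): S => aSb => aaSbb => aaaSbbb => aaaaSbbbb => aaaaaSbbbbb => aaaaaaSbbbbbb => aaaaaaabbbbbbb
Accepted

1


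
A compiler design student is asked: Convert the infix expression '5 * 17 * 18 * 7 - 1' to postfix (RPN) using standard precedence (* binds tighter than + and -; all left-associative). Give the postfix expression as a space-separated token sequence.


Applying the shunting-yard algorithm:
  Operand 5 -> output
  Push '*' onto operator stack -> op-stack: [*]
  Operand 17 -> output
  See '*' (prec 2); top '*' (prec 2) >= it -> pop '*' to output
  Push '*' onto operator stack -> op-stack: [*]
  Operand 18 -> output
  See '*' (prec 2); top '*' (prec 2) >= it -> pop '*' to output
  Push '*' onto operator stack -> op-stack: [*]
  Operand 7 -> output
  See '-' (prec 1); top '*' (prec 2) >= it -> pop '*' to output
  Push '-' onto operator stack -> op-stack: [-]
  Operand 1 -> output
  End of input: pop '-' to output
Postfix result: 5 17 * 18 * 7 * 1 -

5 17 * 18 * 7 * 1 -


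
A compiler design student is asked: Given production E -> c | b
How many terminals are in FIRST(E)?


Production: E -> c | b
Examining each alternative for leading terminals:
  E -> c : first terminal = 'c'
  E -> b : first terminal = 'b'
FIRST(E) = {b, c}
Count: 2

2


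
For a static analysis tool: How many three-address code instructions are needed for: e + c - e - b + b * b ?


Expression: e + c - e - b + b * b
Generating three-address code (respecting * over +/- precedence):
  Instruction 1: t1 = b * b
  Instruction 2: t2 = e + c
  Instruction 3: t3 = t2 - e
  Instruction 4: t4 = t3 - b
  Instruction 5: t5 = t4 + t1
Total instructions: 5

5


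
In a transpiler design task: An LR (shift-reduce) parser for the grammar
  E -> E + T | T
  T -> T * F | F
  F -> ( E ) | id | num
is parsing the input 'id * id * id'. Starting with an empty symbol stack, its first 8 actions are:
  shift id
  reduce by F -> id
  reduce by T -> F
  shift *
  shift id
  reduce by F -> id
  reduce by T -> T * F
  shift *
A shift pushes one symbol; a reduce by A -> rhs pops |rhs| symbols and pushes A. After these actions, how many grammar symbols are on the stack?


Tracking the symbol stack through each action:
  Action 1: shift 'id' : push -> stack = [id] (size 1)
  Action 2: reduce by F -> id : pop 1, push F -> stack = [F] (size 1)
  Action 3: reduce by T -> F : pop 1, push T -> stack = [T] (size 1)
  Action 4: shift '*' : push -> stack = [T, *] (size 2)
  Action 5: shift 'id' : push -> stack = [T, *, id] (size 3)
  Action 6: reduce by F -> id : pop 1, push F -> stack = [T, *, F] (size 3)
  Action 7: reduce by T -> T * F : pop 3, push T -> stack = [T] (size 1)
  Action 8: shift '*' : push -> stack = [T, *] (size 2)
Final stack size: 2

2


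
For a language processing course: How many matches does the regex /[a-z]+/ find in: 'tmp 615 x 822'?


Pattern: /[a-z]+/ (identifiers)
Input: 'tmp 615 x 822'
Scanning for matches:
  Match 1: 'tmp'
  Match 2: 'x'
Total matches: 2

2


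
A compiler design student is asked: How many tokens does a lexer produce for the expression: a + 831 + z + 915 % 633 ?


Scanning 'a + 831 + z + 915 % 633'
Token 1: 'a' -> identifier
Token 2: '+' -> operator
Token 3: '831' -> integer_literal
Token 4: '+' -> operator
Token 5: 'z' -> identifier
Token 6: '+' -> operator
Token 7: '915' -> integer_literal
Token 8: '%' -> operator
Token 9: '633' -> integer_literal
Total tokens: 9

9


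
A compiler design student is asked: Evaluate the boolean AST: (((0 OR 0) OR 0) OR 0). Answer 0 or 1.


Step 1: Evaluate inner node
  0 OR 0 = 0
Step 2: Evaluate next node
  0 OR 0 = 0
Step 3: Evaluate root node
  0 OR 0 = 0

0


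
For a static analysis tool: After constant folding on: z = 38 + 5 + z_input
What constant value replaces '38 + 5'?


Identifying constant sub-expression:
  Original: z = 38 + 5 + z_input
  38 and 5 are both compile-time constants
  Evaluating: 38 + 5 = 43
  After folding: z = 43 + z_input

43


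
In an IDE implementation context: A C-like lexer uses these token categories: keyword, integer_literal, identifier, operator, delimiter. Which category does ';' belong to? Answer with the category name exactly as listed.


Token: ';'
Checking categories:
  identifier: no
  integer_literal: no
  operator: no
  keyword: no
  delimiter: YES
Category: delimiter

delimiter


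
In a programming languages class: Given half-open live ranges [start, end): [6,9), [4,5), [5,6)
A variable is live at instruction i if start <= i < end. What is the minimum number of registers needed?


Live ranges:
  Var0: [6, 9)
  Var1: [4, 5)
  Var2: [5, 6)
Sweep-line events (position, delta, active):
  pos=4 start -> active=1
  pos=5 end -> active=0
  pos=5 start -> active=1
  pos=6 end -> active=0
  pos=6 start -> active=1
  pos=9 end -> active=0
Maximum simultaneous active: 1
Minimum registers needed: 1

1


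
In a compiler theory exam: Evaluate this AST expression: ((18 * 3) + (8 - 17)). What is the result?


Expression: ((18 * 3) + (8 - 17))
Evaluating step by step:
  18 * 3 = 54
  8 - 17 = -9
  54 + -9 = 45
Result: 45

45


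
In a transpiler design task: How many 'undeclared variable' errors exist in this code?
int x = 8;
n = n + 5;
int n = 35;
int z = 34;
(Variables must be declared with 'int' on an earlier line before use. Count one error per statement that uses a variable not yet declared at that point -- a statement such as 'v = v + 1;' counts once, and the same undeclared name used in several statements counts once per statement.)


Scanning code line by line:
  Line 1: declare 'x' -> declared = ['x']
  Line 2: use 'n' -> ERROR (undeclared)
  Line 3: declare 'n' -> declared = ['n', 'x']
  Line 4: declare 'z' -> declared = ['n', 'x', 'z']
Total undeclared variable errors: 1

1


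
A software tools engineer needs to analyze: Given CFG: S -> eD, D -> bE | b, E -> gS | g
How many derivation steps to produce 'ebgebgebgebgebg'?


Grammar: S -> eD, D -> bE | b, E -> gS | g
Deriving 'ebgebgebgebgebg':
Step 1: S -> eD => eD
Step 2: D -> bE => ebE
Step 3: E -> gS => ebgS
Step 4: S -> eD => ebgeD
Step 5: D -> bE => ebgebE
Step 6: E -> gS => ebgebgS
Step 7: S -> eD => ebgebgeD
Step 8: D -> bE => ebgebgebE
Step 9: E -> gS => ebgebgebgS
Step 10: S -> eD => ebgebgebgeD
Step 11: D -> bE => ebgebgebgebE
Step 12: E -> gS => ebgebgebgebgS
Step 13: S -> eD => ebgebgebgebgeD
Step 14: D -> bE => ebgebgebgebgebE
Step 15: E -> g => ebgebgebgebgebg
Total derivation steps: 15

15


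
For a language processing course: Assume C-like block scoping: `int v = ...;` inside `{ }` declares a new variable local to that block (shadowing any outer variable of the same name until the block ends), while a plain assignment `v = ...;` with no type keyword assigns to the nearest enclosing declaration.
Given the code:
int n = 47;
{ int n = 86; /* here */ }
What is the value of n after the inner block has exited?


Analyzing scoping rules:
Outer scope: declares n = 47
Inner block: 'int n = 86;' declares a NEW n that shadows the outer one
When the block exits the inner n goes out of scope; the outer n was never modified -> 47
Result: 47

47


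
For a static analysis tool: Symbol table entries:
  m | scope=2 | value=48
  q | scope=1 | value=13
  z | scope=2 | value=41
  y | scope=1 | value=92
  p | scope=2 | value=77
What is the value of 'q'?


Searching symbol table for 'q':
  m | scope=2 | value=48
  q | scope=1 | value=13 <- MATCH
  z | scope=2 | value=41
  y | scope=1 | value=92
  p | scope=2 | value=77
Found 'q' at scope 1 with value 13

13


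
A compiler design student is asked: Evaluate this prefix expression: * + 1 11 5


Parsing prefix expression: * + 1 11 5
Step 1: Innermost operation '+ 1 11'
  1 + 11 = 12
Step 2: Outer operation '* [12] 5'
  12 * 5 = 60

60


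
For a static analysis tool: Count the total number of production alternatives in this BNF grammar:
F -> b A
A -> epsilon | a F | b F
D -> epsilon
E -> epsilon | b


Counting alternatives per rule:
  F: 1 alternative(s)
  A: 3 alternative(s)
  D: 1 alternative(s)
  E: 2 alternative(s)
Sum: 1 + 3 + 1 + 2 = 7

7


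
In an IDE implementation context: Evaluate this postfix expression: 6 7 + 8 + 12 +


Processing tokens left to right:
Push 6, Push 7
Pop 6 and 7, compute 6 + 7 = 13, push 13
Push 8
Pop 13 and 8, compute 13 + 8 = 21, push 21
Push 12
Pop 21 and 12, compute 21 + 12 = 33, push 33
Stack result: 33

33


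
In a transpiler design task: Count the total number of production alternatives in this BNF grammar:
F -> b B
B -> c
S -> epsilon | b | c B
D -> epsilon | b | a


Counting alternatives per rule:
  F: 1 alternative(s)
  B: 1 alternative(s)
  S: 3 alternative(s)
  D: 3 alternative(s)
Sum: 1 + 1 + 3 + 3 = 8

8


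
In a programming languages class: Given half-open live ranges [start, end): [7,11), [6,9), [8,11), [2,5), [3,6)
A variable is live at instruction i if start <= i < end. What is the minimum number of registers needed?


Live ranges:
  Var0: [7, 11)
  Var1: [6, 9)
  Var2: [8, 11)
  Var3: [2, 5)
  Var4: [3, 6)
Sweep-line events (position, delta, active):
  pos=2 start -> active=1
  pos=3 start -> active=2
  pos=5 end -> active=1
  pos=6 end -> active=0
  pos=6 start -> active=1
  pos=7 start -> active=2
  pos=8 start -> active=3
  pos=9 end -> active=2
  pos=11 end -> active=1
  pos=11 end -> active=0
Maximum simultaneous active: 3
Minimum registers needed: 3

3


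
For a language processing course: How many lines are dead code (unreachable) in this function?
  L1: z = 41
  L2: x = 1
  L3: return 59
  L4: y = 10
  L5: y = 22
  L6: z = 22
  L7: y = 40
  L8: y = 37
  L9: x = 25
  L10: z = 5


Analyzing control flow:
  L1: reachable (before return)
  L2: reachable (before return)
  L3: reachable (return statement)
  L4: DEAD (after return at L3)
  L5: DEAD (after return at L3)
  L6: DEAD (after return at L3)
  L7: DEAD (after return at L3)
  L8: DEAD (after return at L3)
  L9: DEAD (after return at L3)
  L10: DEAD (after return at L3)
Return at L3, total lines = 10
Dead lines: L4 through L10
Count: 7

7


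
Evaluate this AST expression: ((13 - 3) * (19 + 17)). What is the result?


Expression: ((13 - 3) * (19 + 17))
Evaluating step by step:
  13 - 3 = 10
  19 + 17 = 36
  10 * 36 = 360
Result: 360

360


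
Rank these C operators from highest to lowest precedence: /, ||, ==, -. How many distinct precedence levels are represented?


Looking up precedence for each operator:
  / -> precedence 6
  || -> precedence 1
  == -> precedence 3
  - -> precedence 5
Sorted highest to lowest: /, -, ==, ||
Distinct precedence values: [6, 5, 3, 1]
Number of distinct levels: 4

4


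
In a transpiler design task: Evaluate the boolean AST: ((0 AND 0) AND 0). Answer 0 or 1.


Step 1: Evaluate inner node
  0 AND 0 = 0
Step 2: Evaluate root node
  0 AND 0 = 0

0


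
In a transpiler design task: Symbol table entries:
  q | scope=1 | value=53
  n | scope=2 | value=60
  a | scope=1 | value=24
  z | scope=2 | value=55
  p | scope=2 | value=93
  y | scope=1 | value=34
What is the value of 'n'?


Searching symbol table for 'n':
  q | scope=1 | value=53
  n | scope=2 | value=60 <- MATCH
  a | scope=1 | value=24
  z | scope=2 | value=55
  p | scope=2 | value=93
  y | scope=1 | value=34
Found 'n' at scope 2 with value 60

60


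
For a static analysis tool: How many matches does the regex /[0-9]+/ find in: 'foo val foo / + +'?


Pattern: /[0-9]+/ (int literals)
Input: 'foo val foo / + +'
Scanning for matches:
Total matches: 0

0


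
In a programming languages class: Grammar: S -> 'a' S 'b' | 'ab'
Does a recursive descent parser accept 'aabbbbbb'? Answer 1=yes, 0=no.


Grammar accepts strings of the form a^n b^n (n >= 1)
Word: 'aabbbbbb'
Counting: 2 a's and 6 b's
Check: 2 == 6? No
Mismatch: a-count != b-count
Rejected

0


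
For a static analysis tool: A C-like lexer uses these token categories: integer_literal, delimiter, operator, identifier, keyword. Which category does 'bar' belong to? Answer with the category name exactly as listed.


Token: 'bar'
Checking categories:
  identifier: YES
  integer_literal: no
  operator: no
  keyword: no
  delimiter: no
Category: identifier

identifier


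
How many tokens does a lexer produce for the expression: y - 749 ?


Scanning 'y - 749'
Token 1: 'y' -> identifier
Token 2: '-' -> operator
Token 3: '749' -> integer_literal
Total tokens: 3

3


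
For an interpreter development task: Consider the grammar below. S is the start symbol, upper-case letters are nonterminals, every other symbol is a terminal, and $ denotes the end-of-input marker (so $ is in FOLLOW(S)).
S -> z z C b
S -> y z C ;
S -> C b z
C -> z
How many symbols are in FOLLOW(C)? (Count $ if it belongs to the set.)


S is the start symbol and does not occur in any rule body, so FOLLOW(S) = {$}.
Examining every occurrence of C in a rule body:
  S -> z z C b : C is followed by terminal 'b' -> add 'b'
  S -> y z C ; : C is followed by terminal ';' -> add ';'
  S -> C b z : C is followed by terminal 'b' -> add 'b' (already in the set)
  C -> z : C does not occur in the body -> contributes nothing
FOLLOW(C) = {;, b}
Count: 2

2


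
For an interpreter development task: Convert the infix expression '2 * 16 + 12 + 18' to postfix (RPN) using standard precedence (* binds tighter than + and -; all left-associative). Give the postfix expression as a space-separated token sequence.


Applying the shunting-yard algorithm:
  Operand 2 -> output
  Push '*' onto operator stack -> op-stack: [*]
  Operand 16 -> output
  See '+' (prec 1); top '*' (prec 2) >= it -> pop '*' to output
  Push '+' onto operator stack -> op-stack: [+]
  Operand 12 -> output
  See '+' (prec 1); top '+' (prec 1) >= it -> pop '+' to output
  Push '+' onto operator stack -> op-stack: [+]
  Operand 18 -> output
  End of input: pop '+' to output
Postfix result: 2 16 * 12 + 18 +

2 16 * 12 + 18 +


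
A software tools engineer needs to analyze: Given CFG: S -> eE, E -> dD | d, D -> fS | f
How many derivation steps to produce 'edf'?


Grammar: S -> eE, E -> dD | d, D -> fS | f
Deriving 'edf':
Step 1: S -> eE => eE
Step 2: E -> dD => edD
Step 3: D -> f => edf
Total derivation steps: 3

3


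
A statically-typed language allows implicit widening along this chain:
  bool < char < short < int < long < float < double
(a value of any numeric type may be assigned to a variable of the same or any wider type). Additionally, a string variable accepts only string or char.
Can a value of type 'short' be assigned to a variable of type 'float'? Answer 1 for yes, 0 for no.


Target variable type: float
Source value type: short
Numeric ranks: short=2, float=5
Widening allowed iff rank(source) <= rank(target): 2 <= 5? Yes
Result: 1

1


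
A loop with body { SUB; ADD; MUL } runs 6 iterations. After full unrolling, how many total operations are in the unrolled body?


Loop body operations: SUB, ADD, MUL (3 ops per iteration)
Unrolling 6 iterations:
  Iteration 1: SUB, ADD, MUL (3 ops)
  Iteration 2: SUB, ADD, MUL (3 ops)
  Iteration 3: SUB, ADD, MUL (3 ops)
  Iteration 4: SUB, ADD, MUL (3 ops)
  Iteration 5: SUB, ADD, MUL (3 ops)
  Iteration 6: SUB, ADD, MUL (3 ops)
Total: 6 iterations * 3 ops/iter = 18 operations

18


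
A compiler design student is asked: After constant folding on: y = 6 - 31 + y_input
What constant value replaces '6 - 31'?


Identifying constant sub-expression:
  Original: y = 6 - 31 + y_input
  6 and 31 are both compile-time constants
  Evaluating: 6 - 31 = -25
  After folding: y = -25 + y_input

-25


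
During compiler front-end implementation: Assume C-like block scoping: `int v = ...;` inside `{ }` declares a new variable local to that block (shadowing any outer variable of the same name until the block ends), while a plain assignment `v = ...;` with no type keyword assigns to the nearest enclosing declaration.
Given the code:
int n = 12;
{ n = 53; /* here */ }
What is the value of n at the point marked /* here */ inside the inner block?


Analyzing scoping rules:
Outer scope: declares n = 12
Inner block: 'n = 53;' has no type keyword, so it is an assignment to the outer n (no shadowing)
Inside the block, after the assignment -> 53
Result: 53

53


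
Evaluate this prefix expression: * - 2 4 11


Parsing prefix expression: * - 2 4 11
Step 1: Innermost operation '- 2 4'
  2 - 4 = -2
Step 2: Outer operation '* [-2] 11'
  -2 * 11 = -22

-22


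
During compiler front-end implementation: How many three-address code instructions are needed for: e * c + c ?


Expression: e * c + c
Generating three-address code (respecting * over +/- precedence):
  Instruction 1: t1 = e * c
  Instruction 2: t2 = t1 + c
Total instructions: 2

2


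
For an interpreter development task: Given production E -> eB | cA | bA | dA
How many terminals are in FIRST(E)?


Production: E -> eB | cA | bA | dA
Examining each alternative for leading terminals:
  E -> eB : first terminal = 'e'
  E -> cA : first terminal = 'c'
  E -> bA : first terminal = 'b'
  E -> dA : first terminal = 'd'
FIRST(E) = {b, c, d, e}
Count: 4

4


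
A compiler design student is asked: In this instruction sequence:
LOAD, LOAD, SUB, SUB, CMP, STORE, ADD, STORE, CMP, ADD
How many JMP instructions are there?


Scanning instruction sequence for JMP:
  Position 1: LOAD
  Position 2: LOAD
  Position 3: SUB
  Position 4: SUB
  Position 5: CMP
  Position 6: STORE
  Position 7: ADD
  Position 8: STORE
  Position 9: CMP
  Position 10: ADD
Matches at positions: []
Total JMP count: 0

0


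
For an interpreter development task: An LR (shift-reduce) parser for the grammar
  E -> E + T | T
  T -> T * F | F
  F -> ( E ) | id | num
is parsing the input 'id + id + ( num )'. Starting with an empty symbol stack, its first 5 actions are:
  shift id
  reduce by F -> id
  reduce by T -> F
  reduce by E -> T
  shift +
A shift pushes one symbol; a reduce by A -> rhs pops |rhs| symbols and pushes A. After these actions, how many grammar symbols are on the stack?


Tracking the symbol stack through each action:
  Action 1: shift 'id' : push -> stack = [id] (size 1)
  Action 2: reduce by F -> id : pop 1, push F -> stack = [F] (size 1)
  Action 3: reduce by T -> F : pop 1, push T -> stack = [T] (size 1)
  Action 4: reduce by E -> T : pop 1, push E -> stack = [E] (size 1)
  Action 5: shift '+' : push -> stack = [E, +] (size 2)
Final stack size: 2

2


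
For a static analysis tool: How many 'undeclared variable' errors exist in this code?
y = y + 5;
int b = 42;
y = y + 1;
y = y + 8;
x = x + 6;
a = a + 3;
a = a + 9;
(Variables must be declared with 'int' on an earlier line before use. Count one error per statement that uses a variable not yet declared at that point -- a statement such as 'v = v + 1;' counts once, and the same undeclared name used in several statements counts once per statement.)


Scanning code line by line:
  Line 1: use 'y' -> ERROR (undeclared)
  Line 2: declare 'b' -> declared = ['b']
  Line 3: use 'y' -> ERROR (undeclared)
  Line 4: use 'y' -> ERROR (undeclared)
  Line 5: use 'x' -> ERROR (undeclared)
  Line 6: use 'a' -> ERROR (undeclared)
  Line 7: use 'a' -> ERROR (undeclared)
Total undeclared variable errors: 6

6


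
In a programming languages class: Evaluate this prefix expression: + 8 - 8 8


Parsing prefix expression: + 8 - 8 8
Step 1: Innermost operation '- 8 8'
  8 - 8 = 0
Step 2: Outer operation '+ 8 [0]'
  8 + 0 = 8

8


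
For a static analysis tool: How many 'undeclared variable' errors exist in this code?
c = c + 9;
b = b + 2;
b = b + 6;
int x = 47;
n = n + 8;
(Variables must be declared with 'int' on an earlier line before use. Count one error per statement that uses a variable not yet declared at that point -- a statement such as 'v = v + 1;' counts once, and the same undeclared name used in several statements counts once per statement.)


Scanning code line by line:
  Line 1: use 'c' -> ERROR (undeclared)
  Line 2: use 'b' -> ERROR (undeclared)
  Line 3: use 'b' -> ERROR (undeclared)
  Line 4: declare 'x' -> declared = ['x']
  Line 5: use 'n' -> ERROR (undeclared)
Total undeclared variable errors: 4

4


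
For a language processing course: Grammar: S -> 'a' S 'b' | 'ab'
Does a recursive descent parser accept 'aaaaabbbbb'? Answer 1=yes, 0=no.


Grammar accepts strings of the form a^n b^n (n >= 1)
Word: 'aaaaabbbbb'
Counting: 5 a's and 5 b's
Check: 5 == 5? Yes
Derivation (S -> aSb applied 4 time(s), then S -> ab): S => aSb => aaSbb => aaaSbbb => aaaaSbbbb => aaaaabbbbb
Accepted

1


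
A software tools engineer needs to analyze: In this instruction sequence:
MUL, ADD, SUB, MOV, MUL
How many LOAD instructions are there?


Scanning instruction sequence for LOAD:
  Position 1: MUL
  Position 2: ADD
  Position 3: SUB
  Position 4: MOV
  Position 5: MUL
Matches at positions: []
Total LOAD count: 0

0


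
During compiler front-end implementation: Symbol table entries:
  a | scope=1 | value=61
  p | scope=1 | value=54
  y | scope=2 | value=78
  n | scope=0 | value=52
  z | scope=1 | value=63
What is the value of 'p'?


Searching symbol table for 'p':
  a | scope=1 | value=61
  p | scope=1 | value=54 <- MATCH
  y | scope=2 | value=78
  n | scope=0 | value=52
  z | scope=1 | value=63
Found 'p' at scope 1 with value 54

54


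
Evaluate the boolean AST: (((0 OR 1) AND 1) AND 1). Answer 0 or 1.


Step 1: Evaluate inner node
  0 OR 1 = 1
Step 2: Evaluate next node
  1 AND 1 = 1
Step 3: Evaluate root node
  1 AND 1 = 1

1


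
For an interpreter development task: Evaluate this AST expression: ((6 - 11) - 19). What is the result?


Expression: ((6 - 11) - 19)
Evaluating step by step:
  6 - 11 = -5
  -5 - 19 = -24
Result: -24

-24


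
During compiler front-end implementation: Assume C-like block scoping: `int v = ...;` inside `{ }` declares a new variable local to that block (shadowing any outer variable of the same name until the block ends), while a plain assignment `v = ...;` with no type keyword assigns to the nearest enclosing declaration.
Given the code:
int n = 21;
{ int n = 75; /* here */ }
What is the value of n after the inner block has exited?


Analyzing scoping rules:
Outer scope: declares n = 21
Inner block: 'int n = 75;' declares a NEW n that shadows the outer one
When the block exits the inner n goes out of scope; the outer n was never modified -> 21
Result: 21

21


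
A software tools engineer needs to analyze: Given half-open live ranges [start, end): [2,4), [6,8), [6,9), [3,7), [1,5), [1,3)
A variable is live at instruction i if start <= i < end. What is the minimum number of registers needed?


Live ranges:
  Var0: [2, 4)
  Var1: [6, 8)
  Var2: [6, 9)
  Var3: [3, 7)
  Var4: [1, 5)
  Var5: [1, 3)
Sweep-line events (position, delta, active):
  pos=1 start -> active=1
  pos=1 start -> active=2
  pos=2 start -> active=3
  pos=3 end -> active=2
  pos=3 start -> active=3
  pos=4 end -> active=2
  pos=5 end -> active=1
  pos=6 start -> active=2
  pos=6 start -> active=3
  pos=7 end -> active=2
  pos=8 end -> active=1
  pos=9 end -> active=0
Maximum simultaneous active: 3
Minimum registers needed: 3

3


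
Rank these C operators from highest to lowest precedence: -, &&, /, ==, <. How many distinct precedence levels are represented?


Looking up precedence for each operator:
  - -> precedence 5
  && -> precedence 2
  / -> precedence 6
  == -> precedence 3
  < -> precedence 4
Sorted highest to lowest: /, -, <, ==, &&
Distinct precedence values: [6, 5, 4, 3, 2]
Number of distinct levels: 5

5


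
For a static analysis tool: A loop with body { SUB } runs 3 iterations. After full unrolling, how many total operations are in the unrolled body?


Loop body operations: SUB (1 op per iteration)
Unrolling 3 iterations:
  Iteration 1: SUB (1 ops)
  Iteration 2: SUB (1 ops)
  Iteration 3: SUB (1 ops)
Total: 3 iterations * 1 ops/iter = 3 operations

3


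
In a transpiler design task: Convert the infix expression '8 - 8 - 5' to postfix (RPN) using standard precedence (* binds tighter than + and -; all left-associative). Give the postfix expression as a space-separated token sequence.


Applying the shunting-yard algorithm:
  Operand 8 -> output
  Push '-' onto operator stack -> op-stack: [-]
  Operand 8 -> output
  See '-' (prec 1); top '-' (prec 1) >= it -> pop '-' to output
  Push '-' onto operator stack -> op-stack: [-]
  Operand 5 -> output
  End of input: pop '-' to output
Postfix result: 8 8 - 5 -

8 8 - 5 -


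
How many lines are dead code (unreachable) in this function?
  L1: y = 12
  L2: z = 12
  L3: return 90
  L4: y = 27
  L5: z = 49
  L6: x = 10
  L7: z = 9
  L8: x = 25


Analyzing control flow:
  L1: reachable (before return)
  L2: reachable (before return)
  L3: reachable (return statement)
  L4: DEAD (after return at L3)
  L5: DEAD (after return at L3)
  L6: DEAD (after return at L3)
  L7: DEAD (after return at L3)
  L8: DEAD (after return at L3)
Return at L3, total lines = 8
Dead lines: L4 through L8
Count: 5

5


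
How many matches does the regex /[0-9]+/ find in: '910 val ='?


Pattern: /[0-9]+/ (int literals)
Input: '910 val ='
Scanning for matches:
  Match 1: '910'
Total matches: 1

1


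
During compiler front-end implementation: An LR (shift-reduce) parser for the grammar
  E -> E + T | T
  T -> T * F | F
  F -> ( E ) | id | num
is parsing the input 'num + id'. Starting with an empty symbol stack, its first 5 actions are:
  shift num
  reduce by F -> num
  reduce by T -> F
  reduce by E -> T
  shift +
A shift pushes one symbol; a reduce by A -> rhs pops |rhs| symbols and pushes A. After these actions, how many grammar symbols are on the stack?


Tracking the symbol stack through each action:
  Action 1: shift 'num' : push -> stack = [num] (size 1)
  Action 2: reduce by F -> num : pop 1, push F -> stack = [F] (size 1)
  Action 3: reduce by T -> F : pop 1, push T -> stack = [T] (size 1)
  Action 4: reduce by E -> T : pop 1, push E -> stack = [E] (size 1)
  Action 5: shift '+' : push -> stack = [E, +] (size 2)
Final stack size: 2

2


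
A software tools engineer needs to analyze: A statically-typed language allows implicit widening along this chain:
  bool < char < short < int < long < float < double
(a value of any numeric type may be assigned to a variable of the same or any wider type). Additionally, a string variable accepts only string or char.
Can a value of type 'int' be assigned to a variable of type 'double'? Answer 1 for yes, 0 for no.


Target variable type: double
Source value type: int
Numeric ranks: int=3, double=6
Widening allowed iff rank(source) <= rank(target): 3 <= 6? Yes
Result: 1

1


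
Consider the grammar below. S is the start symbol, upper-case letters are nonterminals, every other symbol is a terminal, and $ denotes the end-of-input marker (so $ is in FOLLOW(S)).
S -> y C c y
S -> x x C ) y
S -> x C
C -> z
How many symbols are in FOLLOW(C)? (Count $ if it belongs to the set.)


S is the start symbol and does not occur in any rule body, so FOLLOW(S) = {$}.
Examining every occurrence of C in a rule body:
  S -> y C c y : C is followed by terminal 'c' -> add 'c'
  S -> x x C ) y : C is followed by terminal ')' -> add ')'
  S -> x C : C is at the right end -> add FOLLOW(S) = {$}
  C -> z : C does not occur in the body -> contributes nothing
FOLLOW(C) = {), c, $}
Count: 3

3


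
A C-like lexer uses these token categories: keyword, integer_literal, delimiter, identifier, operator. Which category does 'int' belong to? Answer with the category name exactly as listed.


Token: 'int'
Checking categories:
  identifier: no
  integer_literal: no
  operator: no
  keyword: YES
  delimiter: no
Category: keyword

keyword


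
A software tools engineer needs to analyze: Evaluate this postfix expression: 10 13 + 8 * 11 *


Processing tokens left to right:
Push 10, Push 13
Pop 10 and 13, compute 10 + 13 = 23, push 23
Push 8
Pop 23 and 8, compute 23 * 8 = 184, push 184
Push 11
Pop 184 and 11, compute 184 * 11 = 2024, push 2024
Stack result: 2024

2024


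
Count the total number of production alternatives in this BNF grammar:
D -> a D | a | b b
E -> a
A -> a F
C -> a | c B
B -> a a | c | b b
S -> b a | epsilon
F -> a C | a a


Counting alternatives per rule:
  D: 3 alternative(s)
  E: 1 alternative(s)
  A: 1 alternative(s)
  C: 2 alternative(s)
  B: 3 alternative(s)
  S: 2 alternative(s)
  F: 2 alternative(s)
Sum: 3 + 1 + 1 + 2 + 3 + 2 + 2 = 14

14


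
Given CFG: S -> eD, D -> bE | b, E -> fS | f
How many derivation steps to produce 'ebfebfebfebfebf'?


Grammar: S -> eD, D -> bE | b, E -> fS | f
Deriving 'ebfebfebfebfebf':
Step 1: S -> eD => eD
Step 2: D -> bE => ebE
Step 3: E -> fS => ebfS
Step 4: S -> eD => ebfeD
Step 5: D -> bE => ebfebE
Step 6: E -> fS => ebfebfS
Step 7: S -> eD => ebfebfeD
Step 8: D -> bE => ebfebfebE
Step 9: E -> fS => ebfebfebfS
Step 10: S -> eD => ebfebfebfeD
Step 11: D -> bE => ebfebfebfebE
Step 12: E -> fS => ebfebfebfebfS
Step 13: S -> eD => ebfebfebfebfeD
Step 14: D -> bE => ebfebfebfebfebE
Step 15: E -> f => ebfebfebfebfebf
Total derivation steps: 15

15


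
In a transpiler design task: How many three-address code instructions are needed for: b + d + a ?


Expression: b + d + a
Generating three-address code (respecting * over +/- precedence):
  Instruction 1: t1 = b + d
  Instruction 2: t2 = t1 + a
Total instructions: 2

2


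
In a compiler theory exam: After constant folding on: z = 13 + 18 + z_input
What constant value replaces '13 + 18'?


Identifying constant sub-expression:
  Original: z = 13 + 18 + z_input
  13 and 18 are both compile-time constants
  Evaluating: 13 + 18 = 31
  After folding: z = 31 + z_input

31


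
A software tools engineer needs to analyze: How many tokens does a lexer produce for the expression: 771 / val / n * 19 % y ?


Scanning '771 / val / n * 19 % y'
Token 1: '771' -> integer_literal
Token 2: '/' -> operator
Token 3: 'val' -> identifier
Token 4: '/' -> operator
Token 5: 'n' -> identifier
Token 6: '*' -> operator
Token 7: '19' -> integer_literal
Token 8: '%' -> operator
Token 9: 'y' -> identifier
Total tokens: 9

9


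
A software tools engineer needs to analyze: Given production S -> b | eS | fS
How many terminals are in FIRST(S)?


Production: S -> b | eS | fS
Examining each alternative for leading terminals:
  S -> b : first terminal = 'b'
  S -> eS : first terminal = 'e'
  S -> fS : first terminal = 'f'
FIRST(S) = {b, e, f}
Count: 3

3


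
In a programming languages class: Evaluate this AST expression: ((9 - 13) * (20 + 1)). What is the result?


Expression: ((9 - 13) * (20 + 1))
Evaluating step by step:
  9 - 13 = -4
  20 + 1 = 21
  -4 * 21 = -84
Result: -84

-84


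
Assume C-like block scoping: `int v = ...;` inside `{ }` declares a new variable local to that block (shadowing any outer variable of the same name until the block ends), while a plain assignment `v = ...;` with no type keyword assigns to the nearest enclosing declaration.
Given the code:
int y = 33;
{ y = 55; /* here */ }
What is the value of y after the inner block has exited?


Analyzing scoping rules:
Outer scope: declares y = 33
Inner block: 'y = 55;' has no type keyword, so it is an assignment to the outer y (no shadowing)
The assignment changed the outer variable itself, so the new value persists after the block -> 55
Result: 55

55


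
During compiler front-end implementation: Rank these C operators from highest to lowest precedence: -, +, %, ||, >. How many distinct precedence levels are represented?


Looking up precedence for each operator:
  - -> precedence 5
  + -> precedence 5
  % -> precedence 6
  || -> precedence 1
  > -> precedence 4
Sorted highest to lowest: %, -, +, >, ||
Distinct precedence values: [6, 5, 4, 1]
Number of distinct levels: 4

4


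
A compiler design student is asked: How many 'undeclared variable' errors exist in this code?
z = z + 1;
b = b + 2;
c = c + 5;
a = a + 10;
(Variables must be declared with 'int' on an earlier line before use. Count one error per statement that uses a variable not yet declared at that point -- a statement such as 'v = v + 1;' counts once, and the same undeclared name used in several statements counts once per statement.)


Scanning code line by line:
  Line 1: use 'z' -> ERROR (undeclared)
  Line 2: use 'b' -> ERROR (undeclared)
  Line 3: use 'c' -> ERROR (undeclared)
  Line 4: use 'a' -> ERROR (undeclared)
Total undeclared variable errors: 4

4


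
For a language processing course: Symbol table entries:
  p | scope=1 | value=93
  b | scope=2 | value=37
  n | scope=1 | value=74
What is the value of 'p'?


Searching symbol table for 'p':
  p | scope=1 | value=93 <- MATCH
  b | scope=2 | value=37
  n | scope=1 | value=74
Found 'p' at scope 1 with value 93

93


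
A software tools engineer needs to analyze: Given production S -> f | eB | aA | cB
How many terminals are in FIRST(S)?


Production: S -> f | eB | aA | cB
Examining each alternative for leading terminals:
  S -> f : first terminal = 'f'
  S -> eB : first terminal = 'e'
  S -> aA : first terminal = 'a'
  S -> cB : first terminal = 'c'
FIRST(S) = {a, c, e, f}
Count: 4

4


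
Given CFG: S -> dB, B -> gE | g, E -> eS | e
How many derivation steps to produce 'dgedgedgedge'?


Grammar: S -> dB, B -> gE | g, E -> eS | e
Deriving 'dgedgedgedge':
Step 1: S -> dB => dB
Step 2: B -> gE => dgE
Step 3: E -> eS => dgeS
Step 4: S -> dB => dgedB
Step 5: B -> gE => dgedgE
Step 6: E -> eS => dgedgeS
Step 7: S -> dB => dgedgedB
Step 8: B -> gE => dgedgedgE
Step 9: E -> eS => dgedgedgeS
Step 10: S -> dB => dgedgedgedB
Step 11: B -> gE => dgedgedgedgE
Step 12: E -> e => dgedgedgedge
Total derivation steps: 12

12


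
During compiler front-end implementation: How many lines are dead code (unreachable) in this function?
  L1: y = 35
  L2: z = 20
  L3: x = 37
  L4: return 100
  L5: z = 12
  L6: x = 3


Analyzing control flow:
  L1: reachable (before return)
  L2: reachable (before return)
  L3: reachable (before return)
  L4: reachable (return statement)
  L5: DEAD (after return at L4)
  L6: DEAD (after return at L4)
Return at L4, total lines = 6
Dead lines: L5 through L6
Count: 2

2


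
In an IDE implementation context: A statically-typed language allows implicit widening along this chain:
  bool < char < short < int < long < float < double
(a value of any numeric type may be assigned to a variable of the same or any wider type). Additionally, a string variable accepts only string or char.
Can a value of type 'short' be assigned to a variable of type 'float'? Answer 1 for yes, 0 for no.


Target variable type: float
Source value type: short
Numeric ranks: short=2, float=5
Widening allowed iff rank(source) <= rank(target): 2 <= 5? Yes
Result: 1

1


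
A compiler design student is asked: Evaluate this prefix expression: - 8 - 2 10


Parsing prefix expression: - 8 - 2 10
Step 1: Innermost operation '- 2 10'
  2 - 10 = -8
Step 2: Outer operation '- 8 [-8]'
  8 - -8 = 16

16
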